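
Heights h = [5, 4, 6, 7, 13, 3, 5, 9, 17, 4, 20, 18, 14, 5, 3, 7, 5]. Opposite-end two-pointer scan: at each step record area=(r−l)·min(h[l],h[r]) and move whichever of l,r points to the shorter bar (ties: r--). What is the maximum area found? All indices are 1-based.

l=1 r=17: min(5,5)*16=80 best=80 *, r--
l=1 r=16: min(5,7)*15=75 best=80, l++
l=2 r=16: min(4,7)*14=56 best=80, l++
l=3 r=16: min(6,7)*13=78 best=80, l++
l=4 r=16: min(7,7)*12=84 best=84 *, r--
l=4 r=15: min(7,3)*11=33 best=84, r--
l=4 r=14: min(7,5)*10=50 best=84, r--
l=4 r=13: min(7,14)*9=63 best=84, l++
l=5 r=13: min(13,14)*8=104 best=104 *, l++
l=6 r=13: min(3,14)*7=21 best=104, l++
l=7 r=13: min(5,14)*6=30 best=104, l++
l=8 r=13: min(9,14)*5=45 best=104, l++
l=9 r=13: min(17,14)*4=56 best=104, r--
l=9 r=12: min(17,18)*3=51 best=104, l++
l=10 r=12: min(4,18)*2=8 best=104, l++
l=11 r=12: min(20,18)*1=18 best=104, r--

max area = 104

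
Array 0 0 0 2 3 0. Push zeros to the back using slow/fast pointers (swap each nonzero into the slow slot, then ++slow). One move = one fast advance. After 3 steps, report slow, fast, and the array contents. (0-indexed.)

(s=0,f=0) a[fast]=0 → fast++
(s=0,f=1) a[fast]=0 → fast++
(s=0,f=2) a[fast]=0 → fast++

slow=0, fast=3, a=[0, 0, 0, 2, 3, 0]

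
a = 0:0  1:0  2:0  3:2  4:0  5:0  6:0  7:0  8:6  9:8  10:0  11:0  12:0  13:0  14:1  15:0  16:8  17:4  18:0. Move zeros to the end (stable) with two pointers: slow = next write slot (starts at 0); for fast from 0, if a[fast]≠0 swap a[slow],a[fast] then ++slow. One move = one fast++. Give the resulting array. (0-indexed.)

[2, 6, 8, 1, 8, 4, 0, 0, 0, 0, 0, 0, 0, 0, 0, 0, 0, 0, 0]

slow=0 fast=0: a[fast]=0, fast++
slow=0 fast=1: a[fast]=0, fast++
slow=0 fast=2: a[fast]=0, fast++
slow=0 fast=3: a[fast]=2≠0 swap→a[0]=2, slow++,fast++
slow=1 fast=4: a[fast]=0, fast++
slow=1 fast=5: a[fast]=0, fast++
slow=1 fast=6: a[fast]=0, fast++
slow=1 fast=7: a[fast]=0, fast++
slow=1 fast=8: a[fast]=6≠0 swap→a[1]=6, slow++,fast++
slow=2 fast=9: a[fast]=8≠0 swap→a[2]=8, slow++,fast++
slow=3 fast=10: a[fast]=0, fast++
slow=3 fast=11: a[fast]=0, fast++
slow=3 fast=12: a[fast]=0, fast++
slow=3 fast=13: a[fast]=0, fast++
slow=3 fast=14: a[fast]=1≠0 swap→a[3]=1, slow++,fast++
slow=4 fast=15: a[fast]=0, fast++
slow=4 fast=16: a[fast]=8≠0 swap→a[4]=8, slow++,fast++
slow=5 fast=17: a[fast]=4≠0 swap→a[5]=4, slow++,fast++
slow=6 fast=18: a[fast]=0, fast++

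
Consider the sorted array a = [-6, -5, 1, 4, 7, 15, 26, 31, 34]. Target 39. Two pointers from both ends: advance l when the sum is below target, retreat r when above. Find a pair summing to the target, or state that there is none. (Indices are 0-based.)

l=0 r=8: -6+34=28 <39, l++
l=1 r=8: -5+34=29 <39, l++
l=2 r=8: 1+34=35 <39, l++
l=3 r=8: 4+34=38 <39, l++
l=4 r=8: 7+34=41 >39, r--
l=4 r=7: 7+31=38 <39, l++
l=5 r=7: 15+31=46 >39, r--
l=5 r=6: 15+26=41 >39, r--

no pair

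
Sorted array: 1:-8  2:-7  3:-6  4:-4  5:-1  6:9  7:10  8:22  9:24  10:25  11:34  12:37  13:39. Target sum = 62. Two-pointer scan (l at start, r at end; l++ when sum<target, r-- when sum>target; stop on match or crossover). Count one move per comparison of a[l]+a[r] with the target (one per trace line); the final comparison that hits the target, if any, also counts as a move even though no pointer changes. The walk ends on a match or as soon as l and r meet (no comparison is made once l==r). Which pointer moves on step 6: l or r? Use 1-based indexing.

l

[1,13] -8+39=31 <62 → l++
[2,13] -7+39=32 <62 → l++
[3,13] -6+39=33 <62 → l++
[4,13] -4+39=35 <62 → l++
[5,13] -1+39=38 <62 → l++
[6,13] 9+39=48 <62 → l++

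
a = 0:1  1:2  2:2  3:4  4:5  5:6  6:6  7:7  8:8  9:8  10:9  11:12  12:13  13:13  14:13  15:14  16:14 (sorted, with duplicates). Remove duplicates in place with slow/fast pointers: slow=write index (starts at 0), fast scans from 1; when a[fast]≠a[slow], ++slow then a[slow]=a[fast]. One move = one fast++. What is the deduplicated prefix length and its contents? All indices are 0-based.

(s=0,f=1) a[fast]=2≠a[slow]=1 write a[1]=2 → slow++,fast++
(s=1,f=2) a[fast]=2=a[slow] dup → fast++
(s=1,f=3) a[fast]=4≠a[slow]=2 write a[2]=4 → slow++,fast++
(s=2,f=4) a[fast]=5≠a[slow]=4 write a[3]=5 → slow++,fast++
(s=3,f=5) a[fast]=6≠a[slow]=5 write a[4]=6 → slow++,fast++
(s=4,f=6) a[fast]=6=a[slow] dup → fast++
(s=4,f=7) a[fast]=7≠a[slow]=6 write a[5]=7 → slow++,fast++
(s=5,f=8) a[fast]=8≠a[slow]=7 write a[6]=8 → slow++,fast++
(s=6,f=9) a[fast]=8=a[slow] dup → fast++
(s=6,f=10) a[fast]=9≠a[slow]=8 write a[7]=9 → slow++,fast++
(s=7,f=11) a[fast]=12≠a[slow]=9 write a[8]=12 → slow++,fast++
(s=8,f=12) a[fast]=13≠a[slow]=12 write a[9]=13 → slow++,fast++
(s=9,f=13) a[fast]=13=a[slow] dup → fast++
(s=9,f=14) a[fast]=13=a[slow] dup → fast++
(s=9,f=15) a[fast]=14≠a[slow]=13 write a[10]=14 → slow++,fast++
(s=10,f=16) a[fast]=14=a[slow] dup → fast++

length 11; prefix = [1, 2, 4, 5, 6, 7, 8, 9, 12, 13, 14]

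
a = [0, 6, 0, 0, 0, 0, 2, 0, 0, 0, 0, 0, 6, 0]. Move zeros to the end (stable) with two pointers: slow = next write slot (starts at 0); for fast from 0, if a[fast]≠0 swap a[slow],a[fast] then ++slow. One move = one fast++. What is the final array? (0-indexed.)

[6, 2, 6, 0, 0, 0, 0, 0, 0, 0, 0, 0, 0, 0]

slow=0 fast=0: a[fast]=0, fast++
slow=0 fast=1: a[fast]=6≠0 swap→a[0]=6, slow++,fast++
slow=1 fast=2: a[fast]=0, fast++
slow=1 fast=3: a[fast]=0, fast++
slow=1 fast=4: a[fast]=0, fast++
slow=1 fast=5: a[fast]=0, fast++
slow=1 fast=6: a[fast]=2≠0 swap→a[1]=2, slow++,fast++
slow=2 fast=7: a[fast]=0, fast++
slow=2 fast=8: a[fast]=0, fast++
slow=2 fast=9: a[fast]=0, fast++
slow=2 fast=10: a[fast]=0, fast++
slow=2 fast=11: a[fast]=0, fast++
slow=2 fast=12: a[fast]=6≠0 swap→a[2]=6, slow++,fast++
slow=3 fast=13: a[fast]=0, fast++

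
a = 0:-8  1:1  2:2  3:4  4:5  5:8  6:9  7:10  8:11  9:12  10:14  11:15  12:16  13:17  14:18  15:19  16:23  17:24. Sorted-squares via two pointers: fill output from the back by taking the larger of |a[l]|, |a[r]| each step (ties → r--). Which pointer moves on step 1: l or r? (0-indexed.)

l=0 r=17: |-8|<=|24| out[17]=576, r--

r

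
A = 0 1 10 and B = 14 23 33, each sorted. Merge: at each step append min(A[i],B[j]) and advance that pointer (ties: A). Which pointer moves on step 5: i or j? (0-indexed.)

i=0 j=0: A[i]=0<=B[j]=14 take 0, i++
i=1 j=0: A[i]=1<=B[j]=14 take 1, i++
i=2 j=0: A[i]=10<=B[j]=14 take 10, i++
i=3 j=0: A done, take B[j]=14, j++
i=3 j=1: A done, take B[j]=23, j++

j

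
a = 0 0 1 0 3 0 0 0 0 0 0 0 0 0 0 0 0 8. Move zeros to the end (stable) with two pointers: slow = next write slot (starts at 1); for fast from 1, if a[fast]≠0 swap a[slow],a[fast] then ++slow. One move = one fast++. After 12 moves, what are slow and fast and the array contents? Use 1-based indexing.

(s=1,f=1) a[fast]=0 → fast++
(s=1,f=2) a[fast]=0 → fast++
(s=1,f=3) a[fast]=1≠0 swap→a[1]=1 → slow++,fast++
(s=2,f=4) a[fast]=0 → fast++
(s=2,f=5) a[fast]=3≠0 swap→a[2]=3 → slow++,fast++
(s=3,f=6) a[fast]=0 → fast++
(s=3,f=7) a[fast]=0 → fast++
(s=3,f=8) a[fast]=0 → fast++
(s=3,f=9) a[fast]=0 → fast++
(s=3,f=10) a[fast]=0 → fast++
(s=3,f=11) a[fast]=0 → fast++
(s=3,f=12) a[fast]=0 → fast++

slow=3, fast=13, a=[1, 3, 0, 0, 0, 0, 0, 0, 0, 0, 0, 0, 0, 0, 0, 0, 0, 8]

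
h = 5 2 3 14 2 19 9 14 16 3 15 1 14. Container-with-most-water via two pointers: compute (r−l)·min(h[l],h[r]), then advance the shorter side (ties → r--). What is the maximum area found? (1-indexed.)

[1,13] min(5,14)*12=60 best=60 * → l++
[2,13] min(2,14)*11=22 best=60 → l++
[3,13] min(3,14)*10=30 best=60 → l++
[4,13] min(14,14)*9=126 best=126 * → r--
[4,12] min(14,1)*8=8 best=126 → r--
[4,11] min(14,15)*7=98 best=126 → l++
[5,11] min(2,15)*6=12 best=126 → l++
[6,11] min(19,15)*5=75 best=126 → r--
[6,10] min(19,3)*4=12 best=126 → r--
[6,9] min(19,16)*3=48 best=126 → r--
[6,8] min(19,14)*2=28 best=126 → r--
[6,7] min(19,9)*1=9 best=126 → r--

max area = 126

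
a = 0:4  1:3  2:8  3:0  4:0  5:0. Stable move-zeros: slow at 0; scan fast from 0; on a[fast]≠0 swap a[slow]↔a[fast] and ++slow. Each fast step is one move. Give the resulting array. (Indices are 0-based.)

(s=0,f=0) a[fast]=4≠0 swap→a[0]=4 → slow++,fast++
(s=1,f=1) a[fast]=3≠0 swap→a[1]=3 → slow++,fast++
(s=2,f=2) a[fast]=8≠0 swap→a[2]=8 → slow++,fast++
(s=3,f=3) a[fast]=0 → fast++
(s=3,f=4) a[fast]=0 → fast++
(s=3,f=5) a[fast]=0 → fast++

[4, 3, 8, 0, 0, 0]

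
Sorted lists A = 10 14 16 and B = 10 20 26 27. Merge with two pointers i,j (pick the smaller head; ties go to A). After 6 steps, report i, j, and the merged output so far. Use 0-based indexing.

i=3, j=3, merged so far=[10, 10, 14, 16, 20, 26]

i=0 j=0: A[i]=10<=B[j]=10 take 10, i++
i=1 j=0: A[i]=14>B[j]=10 take 10, j++
i=1 j=1: A[i]=14<=B[j]=20 take 14, i++
i=2 j=1: A[i]=16<=B[j]=20 take 16, i++
i=3 j=1: A done, take B[j]=20, j++
i=3 j=2: A done, take B[j]=26, j++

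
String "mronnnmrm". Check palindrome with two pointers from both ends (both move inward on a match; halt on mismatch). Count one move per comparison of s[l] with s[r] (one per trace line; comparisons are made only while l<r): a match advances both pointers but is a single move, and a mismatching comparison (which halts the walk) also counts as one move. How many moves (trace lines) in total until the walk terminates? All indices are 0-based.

[0,8] 'm'=='m' → l++,r--
[1,7] 'r'=='r' → l++,r--
[2,6] 'o'!='m' → stop

3 moves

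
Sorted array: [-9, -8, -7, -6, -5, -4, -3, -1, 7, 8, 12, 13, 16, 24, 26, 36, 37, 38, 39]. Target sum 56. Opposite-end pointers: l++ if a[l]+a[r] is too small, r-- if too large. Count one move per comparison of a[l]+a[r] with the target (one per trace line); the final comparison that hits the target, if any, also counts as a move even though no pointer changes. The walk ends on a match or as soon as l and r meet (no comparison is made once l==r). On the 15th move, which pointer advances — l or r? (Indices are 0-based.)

r

l=0 r=18: -9+39=30 <56, l++
l=1 r=18: -8+39=31 <56, l++
l=2 r=18: -7+39=32 <56, l++
l=3 r=18: -6+39=33 <56, l++
l=4 r=18: -5+39=34 <56, l++
l=5 r=18: -4+39=35 <56, l++
l=6 r=18: -3+39=36 <56, l++
l=7 r=18: -1+39=38 <56, l++
l=8 r=18: 7+39=46 <56, l++
l=9 r=18: 8+39=47 <56, l++
l=10 r=18: 12+39=51 <56, l++
l=11 r=18: 13+39=52 <56, l++
l=12 r=18: 16+39=55 <56, l++
l=13 r=18: 24+39=63 >56, r--
l=13 r=17: 24+38=62 >56, r--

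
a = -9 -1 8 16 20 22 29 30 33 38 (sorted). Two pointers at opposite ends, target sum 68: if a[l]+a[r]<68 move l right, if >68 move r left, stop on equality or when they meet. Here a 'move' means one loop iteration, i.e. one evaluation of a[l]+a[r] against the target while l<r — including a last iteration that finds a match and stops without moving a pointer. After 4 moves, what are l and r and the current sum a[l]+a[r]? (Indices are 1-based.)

l=5, r=10, sum=58

[1,10] -9+38=29 <68 → l++
[2,10] -1+38=37 <68 → l++
[3,10] 8+38=46 <68 → l++
[4,10] 16+38=54 <68 → l++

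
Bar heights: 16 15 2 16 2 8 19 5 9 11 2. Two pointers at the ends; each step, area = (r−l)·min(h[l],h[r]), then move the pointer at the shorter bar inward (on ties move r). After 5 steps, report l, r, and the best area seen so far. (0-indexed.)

[0,10] min(16,2)*10=20 best=20 * → r--
[0,9] min(16,11)*9=99 best=99 * → r--
[0,8] min(16,9)*8=72 best=99 → r--
[0,7] min(16,5)*7=35 best=99 → r--
[0,6] min(16,19)*6=96 best=99 → l++

l=1, r=6, best area=99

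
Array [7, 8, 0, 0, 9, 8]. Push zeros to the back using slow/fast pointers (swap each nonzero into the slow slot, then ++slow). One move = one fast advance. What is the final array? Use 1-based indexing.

[7, 8, 9, 8, 0, 0]

slow=1 fast=1: a[fast]=7≠0 swap→a[1]=7, slow++,fast++
slow=2 fast=2: a[fast]=8≠0 swap→a[2]=8, slow++,fast++
slow=3 fast=3: a[fast]=0, fast++
slow=3 fast=4: a[fast]=0, fast++
slow=3 fast=5: a[fast]=9≠0 swap→a[3]=9, slow++,fast++
slow=4 fast=6: a[fast]=8≠0 swap→a[4]=8, slow++,fast++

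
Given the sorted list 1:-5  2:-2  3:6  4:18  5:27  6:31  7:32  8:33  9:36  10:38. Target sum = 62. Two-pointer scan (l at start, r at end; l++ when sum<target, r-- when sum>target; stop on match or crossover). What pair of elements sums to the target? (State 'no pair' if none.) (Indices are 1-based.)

[1,10] -5+38=33 <62 → l++
[2,10] -2+38=36 <62 → l++
[3,10] 6+38=44 <62 → l++
[4,10] 18+38=56 <62 → l++
[5,10] 27+38=65 >62 → r--
[5,9] 27+36=63 >62 → r--
[5,8] 27+33=60 <62 → l++
[6,8] 31+33=64 >62 → r--
[6,7] 31+32=63 >62 → r--

no pair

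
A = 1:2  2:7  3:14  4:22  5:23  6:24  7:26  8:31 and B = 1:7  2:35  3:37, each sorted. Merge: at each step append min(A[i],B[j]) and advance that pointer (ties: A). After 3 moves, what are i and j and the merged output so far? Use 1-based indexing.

i=3, j=2, merged so far=[2, 7, 7]

[i=1,j=1] A[i]=2<=B[j]=7 take 2 → i++
[i=2,j=1] A[i]=7<=B[j]=7 take 7 → i++
[i=3,j=1] A[i]=14>B[j]=7 take 7 → j++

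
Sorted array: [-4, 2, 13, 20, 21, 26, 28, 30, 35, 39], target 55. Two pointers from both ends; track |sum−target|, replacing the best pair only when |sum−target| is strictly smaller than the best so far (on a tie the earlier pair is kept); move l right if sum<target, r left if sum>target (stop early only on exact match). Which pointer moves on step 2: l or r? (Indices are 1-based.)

l

l=1 r=10: -4+39=35 d=20 *, l++
l=2 r=10: 2+39=41 d=14 *, l++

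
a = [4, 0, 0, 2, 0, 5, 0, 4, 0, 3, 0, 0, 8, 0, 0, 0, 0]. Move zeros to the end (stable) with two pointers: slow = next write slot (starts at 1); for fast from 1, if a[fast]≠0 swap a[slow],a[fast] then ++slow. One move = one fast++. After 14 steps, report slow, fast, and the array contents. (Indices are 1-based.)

slow=7, fast=15, a=[4, 2, 5, 4, 3, 8, 0, 0, 0, 0, 0, 0, 0, 0, 0, 0, 0]

(s=1,f=1) a[fast]=4≠0 swap→a[1]=4 → slow++,fast++
(s=2,f=2) a[fast]=0 → fast++
(s=2,f=3) a[fast]=0 → fast++
(s=2,f=4) a[fast]=2≠0 swap→a[2]=2 → slow++,fast++
(s=3,f=5) a[fast]=0 → fast++
(s=3,f=6) a[fast]=5≠0 swap→a[3]=5 → slow++,fast++
(s=4,f=7) a[fast]=0 → fast++
(s=4,f=8) a[fast]=4≠0 swap→a[4]=4 → slow++,fast++
(s=5,f=9) a[fast]=0 → fast++
(s=5,f=10) a[fast]=3≠0 swap→a[5]=3 → slow++,fast++
(s=6,f=11) a[fast]=0 → fast++
(s=6,f=12) a[fast]=0 → fast++
(s=6,f=13) a[fast]=8≠0 swap→a[6]=8 → slow++,fast++
(s=7,f=14) a[fast]=0 → fast++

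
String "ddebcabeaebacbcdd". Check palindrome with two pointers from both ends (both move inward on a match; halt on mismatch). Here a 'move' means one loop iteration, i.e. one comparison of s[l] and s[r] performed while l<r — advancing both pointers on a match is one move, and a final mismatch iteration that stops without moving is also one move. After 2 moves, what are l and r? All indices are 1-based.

[1,17] 'd'=='d' → l++,r--
[2,16] 'd'=='d' → l++,r--

l=3, r=15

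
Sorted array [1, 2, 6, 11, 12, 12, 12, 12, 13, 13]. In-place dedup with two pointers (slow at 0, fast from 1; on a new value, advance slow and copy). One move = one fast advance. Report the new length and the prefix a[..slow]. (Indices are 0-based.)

(s=0,f=1) a[fast]=2≠a[slow]=1 write a[1]=2 → slow++,fast++
(s=1,f=2) a[fast]=6≠a[slow]=2 write a[2]=6 → slow++,fast++
(s=2,f=3) a[fast]=11≠a[slow]=6 write a[3]=11 → slow++,fast++
(s=3,f=4) a[fast]=12≠a[slow]=11 write a[4]=12 → slow++,fast++
(s=4,f=5) a[fast]=12=a[slow] dup → fast++
(s=4,f=6) a[fast]=12=a[slow] dup → fast++
(s=4,f=7) a[fast]=12=a[slow] dup → fast++
(s=4,f=8) a[fast]=13≠a[slow]=12 write a[5]=13 → slow++,fast++
(s=5,f=9) a[fast]=13=a[slow] dup → fast++

length 6; prefix = [1, 2, 6, 11, 12, 13]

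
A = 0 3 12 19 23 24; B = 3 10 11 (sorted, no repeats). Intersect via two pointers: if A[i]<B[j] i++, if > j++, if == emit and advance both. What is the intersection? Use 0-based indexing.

[i=0,j=0] 0<3 → i++
[i=1,j=0] 3==3 emit → i++,j++
[i=2,j=1] 12>10 → j++
[i=2,j=2] 12>11 → j++

intersection = [3]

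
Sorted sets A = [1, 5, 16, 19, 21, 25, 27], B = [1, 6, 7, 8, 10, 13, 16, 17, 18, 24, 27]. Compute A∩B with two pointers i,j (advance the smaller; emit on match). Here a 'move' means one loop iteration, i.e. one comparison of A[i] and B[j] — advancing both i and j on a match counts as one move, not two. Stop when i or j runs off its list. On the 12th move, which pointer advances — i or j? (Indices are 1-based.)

i

i=1 j=1: 1==1 emit, i++,j++
i=2 j=2: 5<6, i++
i=3 j=2: 16>6, j++
i=3 j=3: 16>7, j++
i=3 j=4: 16>8, j++
i=3 j=5: 16>10, j++
i=3 j=6: 16>13, j++
i=3 j=7: 16==16 emit, i++,j++
i=4 j=8: 19>17, j++
i=4 j=9: 19>18, j++
i=4 j=10: 19<24, i++
i=5 j=10: 21<24, i++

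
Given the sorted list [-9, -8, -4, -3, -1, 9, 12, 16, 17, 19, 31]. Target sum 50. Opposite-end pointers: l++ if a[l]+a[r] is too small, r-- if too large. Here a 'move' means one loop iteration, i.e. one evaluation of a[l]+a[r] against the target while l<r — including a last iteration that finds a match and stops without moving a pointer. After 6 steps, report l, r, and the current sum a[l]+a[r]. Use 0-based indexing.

l=6, r=10, sum=43

[0,10] -9+31=22 <50 → l++
[1,10] -8+31=23 <50 → l++
[2,10] -4+31=27 <50 → l++
[3,10] -3+31=28 <50 → l++
[4,10] -1+31=30 <50 → l++
[5,10] 9+31=40 <50 → l++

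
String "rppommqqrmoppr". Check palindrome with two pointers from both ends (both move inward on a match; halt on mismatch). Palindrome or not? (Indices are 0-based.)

l=0 r=13: 'r'=='r', l++,r--
l=1 r=12: 'p'=='p', l++,r--
l=2 r=11: 'p'=='p', l++,r--
l=3 r=10: 'o'=='o', l++,r--
l=4 r=9: 'm'=='m', l++,r--
l=5 r=8: 'm'!='r', stop

not a palindrome (mismatch at 5,8)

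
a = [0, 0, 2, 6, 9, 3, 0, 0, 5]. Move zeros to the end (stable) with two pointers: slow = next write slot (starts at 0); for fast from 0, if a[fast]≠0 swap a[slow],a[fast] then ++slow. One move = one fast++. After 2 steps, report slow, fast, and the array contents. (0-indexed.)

slow=0 fast=0: a[fast]=0, fast++
slow=0 fast=1: a[fast]=0, fast++

slow=0, fast=2, a=[0, 0, 2, 6, 9, 3, 0, 0, 5]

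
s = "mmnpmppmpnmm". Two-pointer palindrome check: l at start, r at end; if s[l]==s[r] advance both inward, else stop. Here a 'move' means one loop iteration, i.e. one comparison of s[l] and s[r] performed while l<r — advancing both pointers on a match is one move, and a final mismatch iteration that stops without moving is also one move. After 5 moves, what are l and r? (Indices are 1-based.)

l=6, r=7

l=1 r=12: 'm'=='m', l++,r--
l=2 r=11: 'm'=='m', l++,r--
l=3 r=10: 'n'=='n', l++,r--
l=4 r=9: 'p'=='p', l++,r--
l=5 r=8: 'm'=='m', l++,r--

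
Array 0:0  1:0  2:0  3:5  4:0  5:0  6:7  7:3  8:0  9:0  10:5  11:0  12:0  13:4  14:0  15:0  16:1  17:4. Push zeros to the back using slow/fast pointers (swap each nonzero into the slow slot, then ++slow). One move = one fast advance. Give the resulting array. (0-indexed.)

[5, 7, 3, 5, 4, 1, 4, 0, 0, 0, 0, 0, 0, 0, 0, 0, 0, 0]

(s=0,f=0) a[fast]=0 → fast++
(s=0,f=1) a[fast]=0 → fast++
(s=0,f=2) a[fast]=0 → fast++
(s=0,f=3) a[fast]=5≠0 swap→a[0]=5 → slow++,fast++
(s=1,f=4) a[fast]=0 → fast++
(s=1,f=5) a[fast]=0 → fast++
(s=1,f=6) a[fast]=7≠0 swap→a[1]=7 → slow++,fast++
(s=2,f=7) a[fast]=3≠0 swap→a[2]=3 → slow++,fast++
(s=3,f=8) a[fast]=0 → fast++
(s=3,f=9) a[fast]=0 → fast++
(s=3,f=10) a[fast]=5≠0 swap→a[3]=5 → slow++,fast++
(s=4,f=11) a[fast]=0 → fast++
(s=4,f=12) a[fast]=0 → fast++
(s=4,f=13) a[fast]=4≠0 swap→a[4]=4 → slow++,fast++
(s=5,f=14) a[fast]=0 → fast++
(s=5,f=15) a[fast]=0 → fast++
(s=5,f=16) a[fast]=1≠0 swap→a[5]=1 → slow++,fast++
(s=6,f=17) a[fast]=4≠0 swap→a[6]=4 → slow++,fast++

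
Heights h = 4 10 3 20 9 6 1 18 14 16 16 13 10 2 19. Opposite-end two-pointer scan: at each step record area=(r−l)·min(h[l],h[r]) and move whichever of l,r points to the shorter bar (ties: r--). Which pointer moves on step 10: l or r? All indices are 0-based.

r

[0,14] min(4,19)*14=56 best=56 * → l++
[1,14] min(10,19)*13=130 best=130 * → l++
[2,14] min(3,19)*12=36 best=130 → l++
[3,14] min(20,19)*11=209 best=209 * → r--
[3,13] min(20,2)*10=20 best=209 → r--
[3,12] min(20,10)*9=90 best=209 → r--
[3,11] min(20,13)*8=104 best=209 → r--
[3,10] min(20,16)*7=112 best=209 → r--
[3,9] min(20,16)*6=96 best=209 → r--
[3,8] min(20,14)*5=70 best=209 → r--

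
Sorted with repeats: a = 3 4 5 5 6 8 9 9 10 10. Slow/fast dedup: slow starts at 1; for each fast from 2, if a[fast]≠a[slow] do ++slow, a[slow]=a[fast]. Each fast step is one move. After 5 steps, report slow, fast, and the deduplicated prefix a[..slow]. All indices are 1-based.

slow=1 fast=2: a[fast]=4≠a[slow]=3 write a[2]=4, slow++,fast++
slow=2 fast=3: a[fast]=5≠a[slow]=4 write a[3]=5, slow++,fast++
slow=3 fast=4: a[fast]=5=a[slow] dup, fast++
slow=3 fast=5: a[fast]=6≠a[slow]=5 write a[4]=6, slow++,fast++
slow=4 fast=6: a[fast]=8≠a[slow]=6 write a[5]=8, slow++,fast++

slow=5, fast=7, prefix=[3, 4, 5, 6, 8]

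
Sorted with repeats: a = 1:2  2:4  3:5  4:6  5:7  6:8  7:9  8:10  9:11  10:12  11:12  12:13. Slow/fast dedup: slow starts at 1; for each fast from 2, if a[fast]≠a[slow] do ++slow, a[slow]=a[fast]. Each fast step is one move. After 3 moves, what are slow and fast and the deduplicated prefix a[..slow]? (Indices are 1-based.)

slow=1 fast=2: a[fast]=4≠a[slow]=2 write a[2]=4, slow++,fast++
slow=2 fast=3: a[fast]=5≠a[slow]=4 write a[3]=5, slow++,fast++
slow=3 fast=4: a[fast]=6≠a[slow]=5 write a[4]=6, slow++,fast++

slow=4, fast=5, prefix=[2, 4, 5, 6]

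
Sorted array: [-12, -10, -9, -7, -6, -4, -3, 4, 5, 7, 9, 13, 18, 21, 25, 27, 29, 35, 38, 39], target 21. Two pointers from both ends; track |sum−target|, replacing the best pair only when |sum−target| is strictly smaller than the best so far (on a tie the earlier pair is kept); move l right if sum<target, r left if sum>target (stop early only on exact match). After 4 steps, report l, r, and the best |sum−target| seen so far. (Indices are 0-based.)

[0,19] -12+39=27 d=6 * → r--
[0,18] -12+38=26 d=5 * → r--
[0,17] -12+35=23 d=2 * → r--
[0,16] -12+29=17 d=4 → l++

l=1, r=16, best |Δ|=2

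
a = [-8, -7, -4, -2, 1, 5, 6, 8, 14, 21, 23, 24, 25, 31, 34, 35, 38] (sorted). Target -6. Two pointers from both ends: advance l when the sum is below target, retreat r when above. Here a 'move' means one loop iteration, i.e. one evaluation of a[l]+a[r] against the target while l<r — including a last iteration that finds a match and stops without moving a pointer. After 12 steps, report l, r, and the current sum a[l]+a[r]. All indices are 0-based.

l=0 r=16: -8+38=30 >-6, r--
l=0 r=15: -8+35=27 >-6, r--
l=0 r=14: -8+34=26 >-6, r--
l=0 r=13: -8+31=23 >-6, r--
l=0 r=12: -8+25=17 >-6, r--
l=0 r=11: -8+24=16 >-6, r--
l=0 r=10: -8+23=15 >-6, r--
l=0 r=9: -8+21=13 >-6, r--
l=0 r=8: -8+14=6 >-6, r--
l=0 r=7: -8+8=0 >-6, r--
l=0 r=6: -8+6=-2 >-6, r--
l=0 r=5: -8+5=-3 >-6, r--

l=0, r=4, sum=-7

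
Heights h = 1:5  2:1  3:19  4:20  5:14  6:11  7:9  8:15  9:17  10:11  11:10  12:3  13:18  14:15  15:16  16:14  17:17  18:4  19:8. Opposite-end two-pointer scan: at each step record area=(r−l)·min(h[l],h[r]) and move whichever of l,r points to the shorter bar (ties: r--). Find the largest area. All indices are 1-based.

l=1 r=19: min(5,8)*18=90 best=90 *, l++
l=2 r=19: min(1,8)*17=17 best=90, l++
l=3 r=19: min(19,8)*16=128 best=128 *, r--
l=3 r=18: min(19,4)*15=60 best=128, r--
l=3 r=17: min(19,17)*14=238 best=238 *, r--
l=3 r=16: min(19,14)*13=182 best=238, r--
l=3 r=15: min(19,16)*12=192 best=238, r--
l=3 r=14: min(19,15)*11=165 best=238, r--
l=3 r=13: min(19,18)*10=180 best=238, r--
l=3 r=12: min(19,3)*9=27 best=238, r--
l=3 r=11: min(19,10)*8=80 best=238, r--
l=3 r=10: min(19,11)*7=77 best=238, r--
l=3 r=9: min(19,17)*6=102 best=238, r--
l=3 r=8: min(19,15)*5=75 best=238, r--
l=3 r=7: min(19,9)*4=36 best=238, r--
l=3 r=6: min(19,11)*3=33 best=238, r--
l=3 r=5: min(19,14)*2=28 best=238, r--
l=3 r=4: min(19,20)*1=19 best=238, l++

max area = 238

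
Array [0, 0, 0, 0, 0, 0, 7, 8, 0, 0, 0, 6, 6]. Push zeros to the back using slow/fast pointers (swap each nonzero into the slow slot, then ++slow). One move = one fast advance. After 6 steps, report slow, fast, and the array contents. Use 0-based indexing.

slow=0, fast=6, a=[0, 0, 0, 0, 0, 0, 7, 8, 0, 0, 0, 6, 6]

(s=0,f=0) a[fast]=0 → fast++
(s=0,f=1) a[fast]=0 → fast++
(s=0,f=2) a[fast]=0 → fast++
(s=0,f=3) a[fast]=0 → fast++
(s=0,f=4) a[fast]=0 → fast++
(s=0,f=5) a[fast]=0 → fast++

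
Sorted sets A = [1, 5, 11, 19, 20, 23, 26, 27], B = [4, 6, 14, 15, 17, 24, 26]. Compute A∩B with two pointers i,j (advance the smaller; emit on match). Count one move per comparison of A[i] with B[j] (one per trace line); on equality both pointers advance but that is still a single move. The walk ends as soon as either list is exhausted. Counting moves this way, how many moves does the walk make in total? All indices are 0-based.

[i=0,j=0] 1<4 → i++
[i=1,j=0] 5>4 → j++
[i=1,j=1] 5<6 → i++
[i=2,j=1] 11>6 → j++
[i=2,j=2] 11<14 → i++
[i=3,j=2] 19>14 → j++
[i=3,j=3] 19>15 → j++
[i=3,j=4] 19>17 → j++
[i=3,j=5] 19<24 → i++
[i=4,j=5] 20<24 → i++
[i=5,j=5] 23<24 → i++
[i=6,j=5] 26>24 → j++
[i=6,j=6] 26==26 emit → i++,j++

13 moves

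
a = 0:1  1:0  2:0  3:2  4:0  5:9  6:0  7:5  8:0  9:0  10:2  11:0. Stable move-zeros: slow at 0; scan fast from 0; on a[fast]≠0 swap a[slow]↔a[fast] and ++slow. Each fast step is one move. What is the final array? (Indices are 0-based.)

[1, 2, 9, 5, 2, 0, 0, 0, 0, 0, 0, 0]

(s=0,f=0) a[fast]=1≠0 swap→a[0]=1 → slow++,fast++
(s=1,f=1) a[fast]=0 → fast++
(s=1,f=2) a[fast]=0 → fast++
(s=1,f=3) a[fast]=2≠0 swap→a[1]=2 → slow++,fast++
(s=2,f=4) a[fast]=0 → fast++
(s=2,f=5) a[fast]=9≠0 swap→a[2]=9 → slow++,fast++
(s=3,f=6) a[fast]=0 → fast++
(s=3,f=7) a[fast]=5≠0 swap→a[3]=5 → slow++,fast++
(s=4,f=8) a[fast]=0 → fast++
(s=4,f=9) a[fast]=0 → fast++
(s=4,f=10) a[fast]=2≠0 swap→a[4]=2 → slow++,fast++
(s=5,f=11) a[fast]=0 → fast++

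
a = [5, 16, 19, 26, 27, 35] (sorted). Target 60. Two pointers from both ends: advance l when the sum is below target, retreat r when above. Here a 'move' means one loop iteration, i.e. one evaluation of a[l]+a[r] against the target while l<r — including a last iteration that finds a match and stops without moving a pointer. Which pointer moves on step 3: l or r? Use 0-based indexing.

l

[0,5] 5+35=40 <60 → l++
[1,5] 16+35=51 <60 → l++
[2,5] 19+35=54 <60 → l++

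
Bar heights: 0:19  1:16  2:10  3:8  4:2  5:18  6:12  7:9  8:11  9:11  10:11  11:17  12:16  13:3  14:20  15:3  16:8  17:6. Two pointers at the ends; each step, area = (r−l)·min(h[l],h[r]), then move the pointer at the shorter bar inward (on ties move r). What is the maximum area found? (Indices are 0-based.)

max area = 266

l=0 r=17: min(19,6)*17=102 best=102 *, r--
l=0 r=16: min(19,8)*16=128 best=128 *, r--
l=0 r=15: min(19,3)*15=45 best=128, r--
l=0 r=14: min(19,20)*14=266 best=266 *, l++
l=1 r=14: min(16,20)*13=208 best=266, l++
l=2 r=14: min(10,20)*12=120 best=266, l++
l=3 r=14: min(8,20)*11=88 best=266, l++
l=4 r=14: min(2,20)*10=20 best=266, l++
l=5 r=14: min(18,20)*9=162 best=266, l++
l=6 r=14: min(12,20)*8=96 best=266, l++
l=7 r=14: min(9,20)*7=63 best=266, l++
l=8 r=14: min(11,20)*6=66 best=266, l++
l=9 r=14: min(11,20)*5=55 best=266, l++
l=10 r=14: min(11,20)*4=44 best=266, l++
l=11 r=14: min(17,20)*3=51 best=266, l++
l=12 r=14: min(16,20)*2=32 best=266, l++
l=13 r=14: min(3,20)*1=3 best=266, l++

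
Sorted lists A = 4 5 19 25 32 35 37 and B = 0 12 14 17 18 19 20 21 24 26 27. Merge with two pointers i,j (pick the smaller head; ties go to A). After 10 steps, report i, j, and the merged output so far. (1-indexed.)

i=4, j=8, merged so far=[0, 4, 5, 12, 14, 17, 18, 19, 19, 20]

[i=1,j=1] A[i]=4>B[j]=0 take 0 → j++
[i=1,j=2] A[i]=4<=B[j]=12 take 4 → i++
[i=2,j=2] A[i]=5<=B[j]=12 take 5 → i++
[i=3,j=2] A[i]=19>B[j]=12 take 12 → j++
[i=3,j=3] A[i]=19>B[j]=14 take 14 → j++
[i=3,j=4] A[i]=19>B[j]=17 take 17 → j++
[i=3,j=5] A[i]=19>B[j]=18 take 18 → j++
[i=3,j=6] A[i]=19<=B[j]=19 take 19 → i++
[i=4,j=6] A[i]=25>B[j]=19 take 19 → j++
[i=4,j=7] A[i]=25>B[j]=20 take 20 → j++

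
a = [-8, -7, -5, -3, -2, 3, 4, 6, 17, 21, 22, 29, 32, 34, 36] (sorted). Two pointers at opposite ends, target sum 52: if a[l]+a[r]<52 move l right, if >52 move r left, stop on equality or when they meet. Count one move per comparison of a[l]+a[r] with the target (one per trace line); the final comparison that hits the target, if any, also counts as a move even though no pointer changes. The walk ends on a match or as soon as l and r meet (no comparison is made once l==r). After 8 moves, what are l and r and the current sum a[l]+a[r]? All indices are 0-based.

l=8, r=14, sum=53

[0,14] -8+36=28 <52 → l++
[1,14] -7+36=29 <52 → l++
[2,14] -5+36=31 <52 → l++
[3,14] -3+36=33 <52 → l++
[4,14] -2+36=34 <52 → l++
[5,14] 3+36=39 <52 → l++
[6,14] 4+36=40 <52 → l++
[7,14] 6+36=42 <52 → l++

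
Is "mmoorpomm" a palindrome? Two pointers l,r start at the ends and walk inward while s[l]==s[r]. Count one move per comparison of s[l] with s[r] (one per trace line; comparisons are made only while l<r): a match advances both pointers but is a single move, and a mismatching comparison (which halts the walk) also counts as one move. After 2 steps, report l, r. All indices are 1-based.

l=3, r=7

[1,9] 'm'=='m' → l++,r--
[2,8] 'm'=='m' → l++,r--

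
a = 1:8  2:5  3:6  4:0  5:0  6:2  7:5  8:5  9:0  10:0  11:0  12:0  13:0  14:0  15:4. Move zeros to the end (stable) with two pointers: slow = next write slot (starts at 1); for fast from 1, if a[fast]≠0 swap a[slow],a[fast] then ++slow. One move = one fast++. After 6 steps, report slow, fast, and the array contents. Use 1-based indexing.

slow=5, fast=7, a=[8, 5, 6, 2, 0, 0, 5, 5, 0, 0, 0, 0, 0, 0, 4]

slow=1 fast=1: a[fast]=8≠0 swap→a[1]=8, slow++,fast++
slow=2 fast=2: a[fast]=5≠0 swap→a[2]=5, slow++,fast++
slow=3 fast=3: a[fast]=6≠0 swap→a[3]=6, slow++,fast++
slow=4 fast=4: a[fast]=0, fast++
slow=4 fast=5: a[fast]=0, fast++
slow=4 fast=6: a[fast]=2≠0 swap→a[4]=2, slow++,fast++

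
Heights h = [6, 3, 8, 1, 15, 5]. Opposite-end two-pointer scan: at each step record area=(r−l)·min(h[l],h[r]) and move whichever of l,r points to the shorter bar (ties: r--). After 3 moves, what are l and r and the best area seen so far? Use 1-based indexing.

l=1 r=6: min(6,5)*5=25 best=25 *, r--
l=1 r=5: min(6,15)*4=24 best=25, l++
l=2 r=5: min(3,15)*3=9 best=25, l++

l=3, r=5, best area=25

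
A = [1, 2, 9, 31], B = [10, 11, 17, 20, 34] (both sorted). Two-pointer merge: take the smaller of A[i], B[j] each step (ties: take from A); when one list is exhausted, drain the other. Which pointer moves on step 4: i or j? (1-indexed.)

j

i=1 j=1: A[i]=1<=B[j]=10 take 1, i++
i=2 j=1: A[i]=2<=B[j]=10 take 2, i++
i=3 j=1: A[i]=9<=B[j]=10 take 9, i++
i=4 j=1: A[i]=31>B[j]=10 take 10, j++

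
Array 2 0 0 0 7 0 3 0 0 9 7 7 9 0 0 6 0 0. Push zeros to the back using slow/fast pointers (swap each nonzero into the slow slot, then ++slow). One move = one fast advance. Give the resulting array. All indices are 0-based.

[2, 7, 3, 9, 7, 7, 9, 6, 0, 0, 0, 0, 0, 0, 0, 0, 0, 0]

(s=0,f=0) a[fast]=2≠0 swap→a[0]=2 → slow++,fast++
(s=1,f=1) a[fast]=0 → fast++
(s=1,f=2) a[fast]=0 → fast++
(s=1,f=3) a[fast]=0 → fast++
(s=1,f=4) a[fast]=7≠0 swap→a[1]=7 → slow++,fast++
(s=2,f=5) a[fast]=0 → fast++
(s=2,f=6) a[fast]=3≠0 swap→a[2]=3 → slow++,fast++
(s=3,f=7) a[fast]=0 → fast++
(s=3,f=8) a[fast]=0 → fast++
(s=3,f=9) a[fast]=9≠0 swap→a[3]=9 → slow++,fast++
(s=4,f=10) a[fast]=7≠0 swap→a[4]=7 → slow++,fast++
(s=5,f=11) a[fast]=7≠0 swap→a[5]=7 → slow++,fast++
(s=6,f=12) a[fast]=9≠0 swap→a[6]=9 → slow++,fast++
(s=7,f=13) a[fast]=0 → fast++
(s=7,f=14) a[fast]=0 → fast++
(s=7,f=15) a[fast]=6≠0 swap→a[7]=6 → slow++,fast++
(s=8,f=16) a[fast]=0 → fast++
(s=8,f=17) a[fast]=0 → fast++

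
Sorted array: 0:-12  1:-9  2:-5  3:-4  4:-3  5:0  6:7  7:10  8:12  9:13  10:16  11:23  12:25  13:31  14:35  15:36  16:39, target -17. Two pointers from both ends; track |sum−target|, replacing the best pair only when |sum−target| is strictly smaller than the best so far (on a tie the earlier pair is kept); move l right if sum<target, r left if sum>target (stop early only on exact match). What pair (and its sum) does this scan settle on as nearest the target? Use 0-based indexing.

pair (-12, -5) with sum -17 (|Δ|=0)

l=0 r=16: -12+39=27 d=44 *, r--
l=0 r=15: -12+36=24 d=41 *, r--
l=0 r=14: -12+35=23 d=40 *, r--
l=0 r=13: -12+31=19 d=36 *, r--
l=0 r=12: -12+25=13 d=30 *, r--
l=0 r=11: -12+23=11 d=28 *, r--
l=0 r=10: -12+16=4 d=21 *, r--
l=0 r=9: -12+13=1 d=18 *, r--
l=0 r=8: -12+12=0 d=17 *, r--
l=0 r=7: -12+10=-2 d=15 *, r--
l=0 r=6: -12+7=-5 d=12 *, r--
l=0 r=5: -12+0=-12 d=5 *, r--
l=0 r=4: -12+-3=-15 d=2 *, r--
l=0 r=3: -12+-4=-16 d=1 *, r--
l=0 r=2: -12+-5=-17 d=0 *, stop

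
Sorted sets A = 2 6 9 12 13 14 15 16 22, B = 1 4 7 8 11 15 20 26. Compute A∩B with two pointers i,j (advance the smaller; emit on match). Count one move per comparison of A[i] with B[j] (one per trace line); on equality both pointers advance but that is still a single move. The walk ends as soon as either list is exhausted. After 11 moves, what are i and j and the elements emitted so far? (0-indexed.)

i=6, j=5, emitted=[]

[i=0,j=0] 2>1 → j++
[i=0,j=1] 2<4 → i++
[i=1,j=1] 6>4 → j++
[i=1,j=2] 6<7 → i++
[i=2,j=2] 9>7 → j++
[i=2,j=3] 9>8 → j++
[i=2,j=4] 9<11 → i++
[i=3,j=4] 12>11 → j++
[i=3,j=5] 12<15 → i++
[i=4,j=5] 13<15 → i++
[i=5,j=5] 14<15 → i++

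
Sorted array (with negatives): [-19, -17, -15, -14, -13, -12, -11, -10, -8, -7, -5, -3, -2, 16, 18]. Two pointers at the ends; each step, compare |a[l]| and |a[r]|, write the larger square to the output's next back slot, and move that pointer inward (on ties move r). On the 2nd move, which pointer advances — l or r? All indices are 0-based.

r

l=0 r=14: |-19|>|18| out[14]=361, l++
l=1 r=14: |-17|<=|18| out[13]=324, r--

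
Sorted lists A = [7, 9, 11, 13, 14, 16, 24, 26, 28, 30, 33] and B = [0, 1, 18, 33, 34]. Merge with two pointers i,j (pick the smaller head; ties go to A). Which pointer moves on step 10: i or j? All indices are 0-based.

i

[i=0,j=0] A[i]=7>B[j]=0 take 0 → j++
[i=0,j=1] A[i]=7>B[j]=1 take 1 → j++
[i=0,j=2] A[i]=7<=B[j]=18 take 7 → i++
[i=1,j=2] A[i]=9<=B[j]=18 take 9 → i++
[i=2,j=2] A[i]=11<=B[j]=18 take 11 → i++
[i=3,j=2] A[i]=13<=B[j]=18 take 13 → i++
[i=4,j=2] A[i]=14<=B[j]=18 take 14 → i++
[i=5,j=2] A[i]=16<=B[j]=18 take 16 → i++
[i=6,j=2] A[i]=24>B[j]=18 take 18 → j++
[i=6,j=3] A[i]=24<=B[j]=33 take 24 → i++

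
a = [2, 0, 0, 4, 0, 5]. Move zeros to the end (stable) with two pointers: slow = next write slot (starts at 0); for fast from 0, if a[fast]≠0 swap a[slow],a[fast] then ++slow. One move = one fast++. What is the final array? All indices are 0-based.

[2, 4, 5, 0, 0, 0]

(s=0,f=0) a[fast]=2≠0 swap→a[0]=2 → slow++,fast++
(s=1,f=1) a[fast]=0 → fast++
(s=1,f=2) a[fast]=0 → fast++
(s=1,f=3) a[fast]=4≠0 swap→a[1]=4 → slow++,fast++
(s=2,f=4) a[fast]=0 → fast++
(s=2,f=5) a[fast]=5≠0 swap→a[2]=5 → slow++,fast++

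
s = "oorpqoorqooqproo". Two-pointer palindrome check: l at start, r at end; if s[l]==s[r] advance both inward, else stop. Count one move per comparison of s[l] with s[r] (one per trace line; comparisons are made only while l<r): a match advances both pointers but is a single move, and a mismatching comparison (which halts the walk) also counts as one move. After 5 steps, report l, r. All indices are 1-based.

l=6, r=11

[1,16] 'o'=='o' → l++,r--
[2,15] 'o'=='o' → l++,r--
[3,14] 'r'=='r' → l++,r--
[4,13] 'p'=='p' → l++,r--
[5,12] 'q'=='q' → l++,r--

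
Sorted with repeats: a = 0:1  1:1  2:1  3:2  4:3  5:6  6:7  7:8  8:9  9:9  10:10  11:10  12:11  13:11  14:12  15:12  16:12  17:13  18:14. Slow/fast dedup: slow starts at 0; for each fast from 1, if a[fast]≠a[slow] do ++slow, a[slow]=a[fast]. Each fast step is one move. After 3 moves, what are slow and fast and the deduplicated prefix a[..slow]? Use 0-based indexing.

(s=0,f=1) a[fast]=1=a[slow] dup → fast++
(s=0,f=2) a[fast]=1=a[slow] dup → fast++
(s=0,f=3) a[fast]=2≠a[slow]=1 write a[1]=2 → slow++,fast++

slow=1, fast=4, prefix=[1, 2]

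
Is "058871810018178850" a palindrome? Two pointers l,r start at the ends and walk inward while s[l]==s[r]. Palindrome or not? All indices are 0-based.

[0,17] '0'=='0' → l++,r--
[1,16] '5'=='5' → l++,r--
[2,15] '8'=='8' → l++,r--
[3,14] '8'=='8' → l++,r--
[4,13] '7'=='7' → l++,r--
[5,12] '1'=='1' → l++,r--
[6,11] '8'=='8' → l++,r--
[7,10] '1'=='1' → l++,r--
[8,9] '0'=='0' → l++,r--

palindrome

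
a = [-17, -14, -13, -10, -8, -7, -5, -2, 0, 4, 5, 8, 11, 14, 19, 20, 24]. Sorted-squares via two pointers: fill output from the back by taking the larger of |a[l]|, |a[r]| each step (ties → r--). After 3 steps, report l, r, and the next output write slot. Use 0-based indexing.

l=0 r=16: |-17|<=|24| out[16]=576, r--
l=0 r=15: |-17|<=|20| out[15]=400, r--
l=0 r=14: |-17|<=|19| out[14]=361, r--

l=0, r=13, next write slot=13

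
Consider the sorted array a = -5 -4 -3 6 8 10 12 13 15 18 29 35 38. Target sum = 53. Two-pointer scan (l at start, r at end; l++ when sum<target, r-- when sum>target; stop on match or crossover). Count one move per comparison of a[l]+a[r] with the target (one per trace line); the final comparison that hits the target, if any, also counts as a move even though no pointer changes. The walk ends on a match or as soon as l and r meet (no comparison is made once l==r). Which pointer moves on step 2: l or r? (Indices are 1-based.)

l=1 r=13: -5+38=33 <53, l++
l=2 r=13: -4+38=34 <53, l++

l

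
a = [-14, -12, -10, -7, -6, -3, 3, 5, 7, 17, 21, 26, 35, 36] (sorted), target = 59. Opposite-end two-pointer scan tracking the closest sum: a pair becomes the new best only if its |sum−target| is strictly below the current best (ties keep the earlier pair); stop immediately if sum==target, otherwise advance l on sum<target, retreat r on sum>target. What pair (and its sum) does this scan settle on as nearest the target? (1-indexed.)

pair (21, 36) with sum 57 (|Δ|=2)

l=1 r=14: -14+36=22 d=37 *, l++
l=2 r=14: -12+36=24 d=35 *, l++
l=3 r=14: -10+36=26 d=33 *, l++
l=4 r=14: -7+36=29 d=30 *, l++
l=5 r=14: -6+36=30 d=29 *, l++
l=6 r=14: -3+36=33 d=26 *, l++
l=7 r=14: 3+36=39 d=20 *, l++
l=8 r=14: 5+36=41 d=18 *, l++
l=9 r=14: 7+36=43 d=16 *, l++
l=10 r=14: 17+36=53 d=6 *, l++
l=11 r=14: 21+36=57 d=2 *, l++
l=12 r=14: 26+36=62 d=3, r--
l=12 r=13: 26+35=61 d=2, r--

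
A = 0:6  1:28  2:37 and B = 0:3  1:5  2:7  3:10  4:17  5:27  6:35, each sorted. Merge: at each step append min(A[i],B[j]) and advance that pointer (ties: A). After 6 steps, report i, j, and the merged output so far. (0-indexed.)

i=1, j=5, merged so far=[3, 5, 6, 7, 10, 17]

i=0 j=0: A[i]=6>B[j]=3 take 3, j++
i=0 j=1: A[i]=6>B[j]=5 take 5, j++
i=0 j=2: A[i]=6<=B[j]=7 take 6, i++
i=1 j=2: A[i]=28>B[j]=7 take 7, j++
i=1 j=3: A[i]=28>B[j]=10 take 10, j++
i=1 j=4: A[i]=28>B[j]=17 take 17, j++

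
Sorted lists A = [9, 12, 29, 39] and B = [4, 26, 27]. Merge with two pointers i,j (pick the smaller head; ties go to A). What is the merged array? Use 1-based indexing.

[4, 9, 12, 26, 27, 29, 39]

[i=1,j=1] A[i]=9>B[j]=4 take 4 → j++
[i=1,j=2] A[i]=9<=B[j]=26 take 9 → i++
[i=2,j=2] A[i]=12<=B[j]=26 take 12 → i++
[i=3,j=2] A[i]=29>B[j]=26 take 26 → j++
[i=3,j=3] A[i]=29>B[j]=27 take 27 → j++
[i=3,j=4] B done, take A[i]=29 → i++
[i=4,j=4] B done, take A[i]=39 → i++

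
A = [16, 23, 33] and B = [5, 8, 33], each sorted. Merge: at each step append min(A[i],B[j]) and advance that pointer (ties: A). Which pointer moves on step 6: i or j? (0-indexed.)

j

[i=0,j=0] A[i]=16>B[j]=5 take 5 → j++
[i=0,j=1] A[i]=16>B[j]=8 take 8 → j++
[i=0,j=2] A[i]=16<=B[j]=33 take 16 → i++
[i=1,j=2] A[i]=23<=B[j]=33 take 23 → i++
[i=2,j=2] A[i]=33<=B[j]=33 take 33 → i++
[i=3,j=2] A done, take B[j]=33 → j++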